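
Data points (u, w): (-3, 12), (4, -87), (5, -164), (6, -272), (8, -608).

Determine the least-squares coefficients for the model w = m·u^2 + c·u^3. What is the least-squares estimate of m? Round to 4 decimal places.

The normal system MᵀM·[m, c]ᵀ = Mᵀw is [[6354, 44450]; [44450, 329250]]·[m, c]ᵀ = [-54088, -396440]ᵀ.
Eliminating c: 329250·(row 1) − 44450·(row 2) gives 116252000·m = 329250·(-54088) − 44450·(-396440) = -186716000, so m = -46679/29063.
Then c = ((-396440) − 44450·(-46679/29063))/329250 = -717301/726575.

m = -1.6061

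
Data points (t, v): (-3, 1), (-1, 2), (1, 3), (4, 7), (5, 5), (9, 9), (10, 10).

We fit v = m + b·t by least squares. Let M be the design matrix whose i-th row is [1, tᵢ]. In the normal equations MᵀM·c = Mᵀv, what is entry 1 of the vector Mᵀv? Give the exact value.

Entry 1 ↔ basis 1, so (Mᵀv)_{1} = Σᵢ vᵢ = (1)·(1) + (1)·(2) + (1)·(3) + (1)·(7) + (1)·(5) + (1)·(9) + (1)·(10) = 37.

37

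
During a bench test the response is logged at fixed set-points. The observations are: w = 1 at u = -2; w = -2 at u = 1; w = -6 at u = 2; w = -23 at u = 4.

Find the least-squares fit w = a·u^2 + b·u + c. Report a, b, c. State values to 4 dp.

a = -1.0500, b = -1.8700, c = 1.4000

From the data, Σu^2·u^2 = 289, Σu^2·u = 65, Σu^2 = 25, Σu·u = 25, Σu = 5, Σ1 = 4.
Moment sums: Σu^2·w = -390, Σu·w = -108, Σw = -30.
Solving the 3×3 system (Gaussian elimination) gives a = -21/20, b = -187/100, c = 7/5.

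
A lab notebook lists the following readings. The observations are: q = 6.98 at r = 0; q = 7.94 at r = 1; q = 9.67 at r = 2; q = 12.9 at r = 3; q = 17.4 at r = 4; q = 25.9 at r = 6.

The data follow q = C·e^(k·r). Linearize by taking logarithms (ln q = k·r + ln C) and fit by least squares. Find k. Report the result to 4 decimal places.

Taking logs, ln q = k·r + ln C, so regress ln q on r.
Over the data: Σr = 16.0000, Σ(r)² = 66.0000, Σln q = 14.9519, Σr·ln q = 45.2330.
Normal system: [[66.0000, 16.0000]; [16.0000, 6]]·[k, ln C]ᵀ = [45.2330, 14.9519]ᵀ.
Solving (det = 140.0000): k = 0.22976, ln C = 1.87928.

k = 0.2298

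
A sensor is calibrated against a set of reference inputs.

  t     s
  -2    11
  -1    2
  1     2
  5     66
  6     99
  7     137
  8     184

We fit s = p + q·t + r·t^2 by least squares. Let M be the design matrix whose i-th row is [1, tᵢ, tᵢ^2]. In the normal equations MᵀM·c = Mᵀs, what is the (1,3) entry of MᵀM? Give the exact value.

Row 1 ↔ basis 1, column 3 ↔ basis t^2, so (MᵀM)_{1,3} = Σᵢ t^2 = (1)·(4) + (1)·(1) + (1)·(1) + (1)·(25) + (1)·(36) + (1)·(49) + (1)·(64) = 180.

180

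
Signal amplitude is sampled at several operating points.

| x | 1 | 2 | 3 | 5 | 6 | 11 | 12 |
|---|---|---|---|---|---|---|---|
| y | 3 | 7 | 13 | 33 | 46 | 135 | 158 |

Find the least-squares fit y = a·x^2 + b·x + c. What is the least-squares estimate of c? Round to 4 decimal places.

c = -0.7051

The normal equations are: 37396·a + 3436·b + 340·c = 41716;  3436·a + 340·b + 40·c = 3878;  340·a + 40·b + 7·c = 395.
Inverting the 3×3 Gram matrix, [a, b, c]ᵀ = [2027/2184, 4607/2184, -55/78]ᵀ.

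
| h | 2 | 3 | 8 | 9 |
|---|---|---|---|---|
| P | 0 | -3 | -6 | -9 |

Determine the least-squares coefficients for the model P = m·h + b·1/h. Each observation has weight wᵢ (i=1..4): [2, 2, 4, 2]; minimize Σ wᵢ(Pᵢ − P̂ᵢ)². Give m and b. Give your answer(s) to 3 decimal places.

m = -0.891, b = 2.359

Sums needed: Σwᵢ·h·h = 444, Σwᵢ·h·1/h = 10, Σwᵢ·1/h·1/h = 1049/1296.
And Σwᵢ·h·P = -372, Σwᵢ·1/h·P = -7.
AᵀWA·[m, b]ᵀ = AᵀWP becomes [[444, 10]; [10, 1049/1296]]·[m, b]ᵀ = [-372, -7]ᵀ.
det = 444·(1049/1296) − 10² = 28013/108.
m = ((-372)·(1049/1296) − 10·(-7))/(28013/108) = -24959/28013; b = (444·(-7) − 10·(-372))/(28013/108) = 66096/28013.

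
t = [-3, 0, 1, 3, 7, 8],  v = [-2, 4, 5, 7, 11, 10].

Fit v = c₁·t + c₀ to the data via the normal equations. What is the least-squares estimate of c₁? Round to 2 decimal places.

The normal equations are: 132·c₁ + 16·c₀ = 189;  16·c₁ + 6·c₀ = 35.
Δ = 132·6 − 16² = 536.
c₁ = (189·6 − 16·35)/536 = 287/268; c₀ = (132·35 − 16·189)/536 = 399/134.

c₁ = 1.07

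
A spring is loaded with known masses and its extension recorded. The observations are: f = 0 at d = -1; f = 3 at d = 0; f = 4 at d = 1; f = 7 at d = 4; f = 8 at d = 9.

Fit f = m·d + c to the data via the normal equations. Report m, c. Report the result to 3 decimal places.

m = 0.718, c = 2.534

Compute the Gram sums: Σd·d = 99, Σd = 13, Σ1 = 5.
Moment sums: Σd·f = 104, Σf = 22.
So XᵀX·[m, c]ᵀ = Xᵀf: [[99, 13]; [13, 5]]·[m, c]ᵀ = [104, 22]ᵀ.
Eliminating c: 5·(row 1) − 13·(row 2) gives 326·m = 5·104 − 13·22 = 234, so m = 117/163.
Then c = (22 − 13·(117/163))/5 = 413/163.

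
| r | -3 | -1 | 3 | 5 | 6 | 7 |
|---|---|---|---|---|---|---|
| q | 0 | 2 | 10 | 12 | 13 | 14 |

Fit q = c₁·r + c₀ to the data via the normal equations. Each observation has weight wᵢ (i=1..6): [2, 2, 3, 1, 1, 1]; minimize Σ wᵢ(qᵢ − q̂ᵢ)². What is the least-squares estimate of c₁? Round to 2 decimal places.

From the data, Σwᵢ·r·r = 157, Σwᵢ·r = 19, Σwᵢ·1 = 10.
Right-hand side: Σwᵢ·r·q = 322, Σwᵢ·q = 73.
So MᵀWM·[c₁, c₀]ᵀ = MᵀWq: [[157, 19]; [19, 10]]·[c₁, c₀]ᵀ = [322, 73]ᵀ.
det = 157·10 − 19² = 1209.
c₁ = (322·10 − 19·73)/1209 = 47/31; c₀ = (157·73 − 19·322)/1209 = 137/31.

c₁ = 1.52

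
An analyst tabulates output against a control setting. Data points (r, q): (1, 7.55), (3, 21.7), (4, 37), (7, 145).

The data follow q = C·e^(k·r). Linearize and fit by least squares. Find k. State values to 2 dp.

k = 0.49

Taking logs, ln q = k·r + ln C, so regress ln q on r.
Sums: Σr = 15.0000, Σ(r)² = 75.0000, Σln q = 13.6865, Σr·ln q = 60.5343.
Normal system: [[75.0000, 15.0000]; [15.0000, 4]]·[k, ln C]ᵀ = [60.5343, 13.6865]ᵀ.
Solving (det = 75.0000): k = 0.49119, ln C = 1.57965.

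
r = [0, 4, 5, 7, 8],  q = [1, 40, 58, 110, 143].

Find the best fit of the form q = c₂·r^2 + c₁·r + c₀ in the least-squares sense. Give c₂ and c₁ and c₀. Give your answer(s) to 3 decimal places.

c₂ = 2.049, c₁ = 1.286, c₀ = 1.121

The normal system AᵀA·[c₂, c₁, c₀]ᵀ = Aᵀq is [[7378, 1044, 154]; [1044, 154, 24]; [154, 24, 5]]·[c₂, c₁, c₀]ᵀ = [16632, 2364, 352]ᵀ.
Inverting the 3×3 Gram matrix, [c₂, c₁, c₀]ᵀ = [23888/11659, 14994/11659, 13072/11659]ᵀ.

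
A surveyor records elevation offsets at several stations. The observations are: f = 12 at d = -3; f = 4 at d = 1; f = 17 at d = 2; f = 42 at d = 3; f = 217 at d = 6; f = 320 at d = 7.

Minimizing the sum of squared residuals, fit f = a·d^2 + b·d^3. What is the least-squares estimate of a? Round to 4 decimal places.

Setting ∂/∂a … = 0 gives: 3876·a + 24616·b = 24050;  24616·a + 165828·b = 157582.
(Σd^2·d^2 = 3876, Σd^2·d^3 = 24616, Σd^3·d^3 = 165828, Σd^2·f = 24050, Σd^3·f = 157582.)
Δ = 3876·165828 − 24616² = 36801872.
a = (24050·165828 − 24616·157582)/36801872 = 13640611/4600234; b = (3876·157582 − 24616·24050)/36801872 = 138037/270602.

a = 2.9652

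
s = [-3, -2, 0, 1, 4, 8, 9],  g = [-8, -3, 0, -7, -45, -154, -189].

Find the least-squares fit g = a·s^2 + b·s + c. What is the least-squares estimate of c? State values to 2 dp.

Setting ∂/∂a … = 0 gives: 11011·a + 1271·b + 175·c = -25976;  1271·a + 175·b + 17·c = -3090;  175·a + 17·b + 7·c = -406.
(Σs^2·s^2 = 11011, Σs^2·s = 1271, Σs^2 = 175, Σs·s = 175, Σs = 17, Σ1 = 7, Σs^2·g = -25976, Σs·g = -3090, Σg = -406.)
Solving the 3×3 system (Gaussian elimination) gives a = -65368/33369, b = -47779/14301, c = -91363/100107.

c = -0.91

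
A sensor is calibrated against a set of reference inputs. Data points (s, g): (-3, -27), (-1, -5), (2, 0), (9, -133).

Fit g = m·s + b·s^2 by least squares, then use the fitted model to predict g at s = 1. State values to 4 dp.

ĝ = 1.2041

Sums needed: Σs·s = 95, Σs·s^2 = 709, Σs^2·s^2 = 6659.
Moment sums: Σs·g = -1111, Σs^2·g = -11021.
So XᵀX·[m, b]ᵀ = Xᵀg: [[95, 709]; [709, 6659]]·[m, b]ᵀ = [-1111, -11021]ᵀ.
det = 95·6659 − 709² = 129924.
m = ((-1111)·6659 − 709·(-11021))/129924 = 34645/10827; b = (95·(-11021) − 709·(-1111))/129924 = -21608/10827.
At s = 1: ĝ = (34645/10827)·(1) + (-21608/10827)·(1) = 13037/10827.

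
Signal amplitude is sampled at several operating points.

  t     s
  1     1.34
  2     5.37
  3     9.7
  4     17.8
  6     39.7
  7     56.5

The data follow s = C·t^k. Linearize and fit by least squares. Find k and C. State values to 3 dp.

k = 1.895, C = 1.335

Taking logs, ln s = k·ln t + ln C, so regress ln s on ln t.
Σln t = 6.9157, Σ(ln t)² = 10.6062, Σln s = 14.8404, Σln t·ln s = 22.0990.
Equations: 10.6062·k + 6.9157·ln C = 22.0990;  6.9157·k + 6·ln C = 14.8404.
Solving (det = 15.8099): k = 1.89514, ln C = 0.28902, so C = exp(0.28902) = 1.33512.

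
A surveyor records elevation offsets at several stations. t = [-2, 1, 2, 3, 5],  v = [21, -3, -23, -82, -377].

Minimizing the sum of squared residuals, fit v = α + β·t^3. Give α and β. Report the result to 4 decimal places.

XᵀX·[α, β]ᵀ = Xᵀv reads: 5·α + 153·β = -464;  153·α + 16483·β = -49694.
(Σ1 = 5, Σt^3 = 153, Σt^3·t^3 = 16483, Σv = -464, Σt^3·v = -49694.)
Determinant 5·16483 − 153² = 59006.
α = ((-464)·16483 − 153·(-49694))/59006 = -22465/29503; β = (5·(-49694) − 153·(-464))/59006 = -88739/29503.

α = -0.7614, β = -3.0078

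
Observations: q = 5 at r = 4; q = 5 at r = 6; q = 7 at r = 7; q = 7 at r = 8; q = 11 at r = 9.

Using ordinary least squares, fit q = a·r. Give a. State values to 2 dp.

Setting ∂/∂a … = 0 gives: 246·a = 254.
Hence a = 254 / 246 ≈ 1.03252.

a = 1.03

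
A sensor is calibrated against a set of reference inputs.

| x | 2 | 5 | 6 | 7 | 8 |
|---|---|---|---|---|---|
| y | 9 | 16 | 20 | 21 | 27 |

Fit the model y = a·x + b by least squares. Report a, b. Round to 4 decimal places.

Forming AᵀA = [[178, 28]; [28, 5]] and Aᵀy = [581, 93]ᵀ gives AᵀA·[a, b]ᵀ = Aᵀy.
det = 178·5 − 28² = 106.
a = (581·5 − 28·93)/106 = 301/106; b = (178·93 − 28·581)/106 = 143/53.

a = 2.8396, b = 2.6981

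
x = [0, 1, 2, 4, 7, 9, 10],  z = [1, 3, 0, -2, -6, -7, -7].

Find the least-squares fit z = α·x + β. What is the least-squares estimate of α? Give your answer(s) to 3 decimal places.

α = -0.997

AᵀA·[α, β]ᵀ = Aᵀz reads: 251·α + 33·β = -180;  33·α + 7·β = -18.
(Σx·x = 251, Σx = 33, Σ1 = 7, Σx·z = -180, Σz = -18.)
det = 251·7 − 33² = 668.
α = ((-180)·7 − 33·(-18))/668 = -333/334; β = (251·(-18) − 33·(-180))/668 = 711/334.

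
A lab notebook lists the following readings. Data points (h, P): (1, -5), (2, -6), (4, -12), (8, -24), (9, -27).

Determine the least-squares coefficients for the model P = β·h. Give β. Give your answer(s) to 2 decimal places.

β = -3.01

The normal equations are: 166·β = -500.
(Σh·h = 166, Σh·P = -500.)
Hence β = -500 / 166 ≈ -3.01205.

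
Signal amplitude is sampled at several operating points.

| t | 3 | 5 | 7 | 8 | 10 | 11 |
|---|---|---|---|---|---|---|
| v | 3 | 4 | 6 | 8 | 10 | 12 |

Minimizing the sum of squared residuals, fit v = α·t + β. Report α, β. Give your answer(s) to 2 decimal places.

The normal equations are: 368·α + 44·β = 367;  44·α + 6·β = 43.
det = 368·6 − 44² = 272.
α = (367·6 − 44·43)/272 = 155/136; β = (368·43 − 44·367)/272 = -81/68.

α = 1.14, β = -1.19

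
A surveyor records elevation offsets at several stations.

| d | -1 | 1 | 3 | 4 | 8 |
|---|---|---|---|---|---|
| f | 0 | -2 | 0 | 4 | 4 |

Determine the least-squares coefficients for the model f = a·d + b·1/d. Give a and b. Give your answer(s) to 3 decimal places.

The normal system MᵀM·[a, b]ᵀ = Mᵀf is [[91, 5]; [5, 1261/576]]·[a, b]ᵀ = [46, -1/2]ᵀ.
Eliminating b: (1261/576)·(row 1) − 5·(row 2) gives (100351/576)·a = (1261/576)·46 − 5·(-1/2) = 29723/288, so a = 59446/100351.
Then b = ((-1/2) − 5·(59446/100351))/(1261/576) = -158688/100351.

a = 0.592, b = -1.581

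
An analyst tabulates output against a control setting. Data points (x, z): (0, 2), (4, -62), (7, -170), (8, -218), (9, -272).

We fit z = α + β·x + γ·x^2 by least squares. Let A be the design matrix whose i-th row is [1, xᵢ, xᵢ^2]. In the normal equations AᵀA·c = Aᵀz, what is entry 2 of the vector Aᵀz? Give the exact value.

-5630

Entry 2 ↔ basis x, so (Aᵀz)_{2} = Σᵢ (x)·zᵢ = (0)·(2) + (4)·(-62) + (7)·(-170) + (8)·(-218) + (9)·(-272) = -5630.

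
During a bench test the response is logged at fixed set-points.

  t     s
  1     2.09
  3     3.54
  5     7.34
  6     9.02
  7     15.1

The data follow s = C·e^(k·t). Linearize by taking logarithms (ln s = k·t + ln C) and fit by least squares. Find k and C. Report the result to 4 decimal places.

k = 0.3232, C = 1.4331

Taking logs, ln s = k·t + ln C, so regress ln s on t.
Σt = 22.0000, Σ(t)² = 120.0000, Σln s = 8.9088, Σt·ln s = 46.6958.
Normal system: [[120.0000, 22.0000]; [22.0000, 5]]·[k, ln C]ᵀ = [46.6958, 8.9088]ᵀ.
Δ = 120.0000·5 − (22.0000)² = 116.0000; k = (46.6958·5 − 22.0000·8.9088)/116.0000 = 0.32315, ln C = (120.0000·8.9088 − 22.0000·46.6958)/116.0000 = 0.35987, so C = exp(0.35987) = 1.43315.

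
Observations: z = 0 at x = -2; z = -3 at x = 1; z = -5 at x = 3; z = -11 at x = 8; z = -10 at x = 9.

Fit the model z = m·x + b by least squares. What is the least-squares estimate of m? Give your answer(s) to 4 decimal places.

m = -0.9885

Forming AᵀA = [[159, 19]; [19, 5]] and Aᵀz = [-196, -29]ᵀ gives AᵀA·[m, b]ᵀ = Aᵀz.
Eliminating b: 5·(row 1) − 19·(row 2) gives 434·m = 5·(-196) − 19·(-29) = -429, so m = -429/434.
Then b = ((-29) − 19·(-429/434))/5 = -887/434.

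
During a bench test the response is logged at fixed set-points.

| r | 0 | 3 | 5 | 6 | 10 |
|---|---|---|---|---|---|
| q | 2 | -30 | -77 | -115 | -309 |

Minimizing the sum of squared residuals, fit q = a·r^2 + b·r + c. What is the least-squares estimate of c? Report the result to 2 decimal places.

Forming AᵀA = [[12002, 1368, 170]; [1368, 170, 24]; [170, 24, 5]] and Aᵀq = [-37235, -4255, -529]ᵀ gives AᵀA·[a, b, c]ᵀ = Aᵀq.
Inverting the 3×3 Gram matrix, [a, b, c]ᵀ = [-269309/90654, -41883/30218, 84214/45327]ᵀ.

c = 1.86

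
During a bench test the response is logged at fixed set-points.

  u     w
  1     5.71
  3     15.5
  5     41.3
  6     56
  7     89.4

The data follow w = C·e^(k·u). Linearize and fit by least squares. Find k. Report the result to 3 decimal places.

Linearized form: ln w = k·u + ln C. From the 5 transformed points,
Σu = 22.0000, Σ(u)² = 120.0000, Σln w = 16.7224, Σu·ln w = 84.1730.
Normal system: [[120.0000, 22.0000]; [22.0000, 5]]·[k, ln C]ᵀ = [84.1730, 16.7224]ᵀ.
Solving (det = 116.0000): k = 0.45666, ln C = 1.33518.

k = 0.457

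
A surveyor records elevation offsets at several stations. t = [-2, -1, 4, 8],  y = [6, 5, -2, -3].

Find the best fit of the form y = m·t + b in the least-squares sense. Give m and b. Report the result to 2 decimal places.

m = -0.97, b = 3.67

With design matrix X, XᵀX = [[85, 9]; [9, 4]] and Xᵀy = [-49, 6]ᵀ.
Determinant 85·4 − 9² = 259.
m = ((-49)·4 − 9·6)/259 = -250/259; b = (85·6 − 9·(-49))/259 = 951/259.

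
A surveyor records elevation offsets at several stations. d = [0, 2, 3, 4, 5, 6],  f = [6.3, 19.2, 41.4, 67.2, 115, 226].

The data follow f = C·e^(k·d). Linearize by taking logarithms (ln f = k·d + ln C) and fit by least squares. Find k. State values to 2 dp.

k = 0.59

Taking logs, ln f = k·d + ln C, so regress ln f on d.
Σd = 20.0000, Σ(d)² = 90.0000, Σln f = 22.8919, Σd·ln f = 90.1582.
Normal system: [[90.0000, 20.0000]; [20.0000, 6]]·[k, ln C]ᵀ = [90.1582, 22.8919]ᵀ.
Slope k = (n·Σd·ln f − Σd·Σln f)/(n·Σ(d)² − (Σd)²) = (6·90.1582 − 20.0000·22.8919)/140.0000 = 0.59366; ln C = (Σln f − k·Σd)/n = 1.83646.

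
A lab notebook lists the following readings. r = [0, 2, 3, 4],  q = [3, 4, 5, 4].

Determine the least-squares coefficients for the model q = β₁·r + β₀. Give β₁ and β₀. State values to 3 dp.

From the data, Σr·r = 29, Σr = 9, Σ1 = 4.
And Σr·q = 39, Σq = 16.
Determinant 29·4 − 9² = 35.
β₁ = (39·4 − 9·16)/35 = 12/35; β₀ = (29·16 − 9·39)/35 = 113/35.

β₁ = 0.343, β₀ = 3.229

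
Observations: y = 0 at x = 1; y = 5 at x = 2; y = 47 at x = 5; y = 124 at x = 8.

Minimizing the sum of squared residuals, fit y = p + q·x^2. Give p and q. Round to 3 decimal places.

p = -2.415, q = 1.975

Normal-equation sums: Σ1 = 4, Σx^2 = 94, Σx^2·x^2 = 4738.
Moment sums: Σy = 176, Σx^2·y = 9131.
Normal equations: [[4, 94]; [94, 4738]]·[p, q]ᵀ = [176, 9131]ᵀ.
Determinant 4·4738 − 94² = 10116.
p = (176·4738 − 94·9131)/10116 = -1357/562; q = (4·9131 − 94·176)/10116 = 555/281.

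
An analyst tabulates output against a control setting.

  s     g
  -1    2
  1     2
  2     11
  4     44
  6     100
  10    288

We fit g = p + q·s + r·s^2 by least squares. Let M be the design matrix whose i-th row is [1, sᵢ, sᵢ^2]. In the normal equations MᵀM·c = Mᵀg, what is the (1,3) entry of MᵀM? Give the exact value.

158

Row 1 ↔ basis 1, column 3 ↔ basis s^2, so (MᵀM)_{1,3} = Σᵢ s^2 = (1)·(1) + (1)·(1) + (1)·(4) + (1)·(16) + (1)·(36) + (1)·(100) = 158.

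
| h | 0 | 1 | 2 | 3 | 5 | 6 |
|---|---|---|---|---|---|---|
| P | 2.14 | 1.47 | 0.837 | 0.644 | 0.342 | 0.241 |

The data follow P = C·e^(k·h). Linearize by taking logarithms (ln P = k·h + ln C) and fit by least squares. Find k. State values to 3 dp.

k = -0.358

Linearized form: ln P = k·h + ln C. From the 6 transformed points,
XᵀX = [[75.0000, 17.0000]; [17.0000, 6]], rhs = [-15.1932, -1.9678]ᵀ  (here Σh = 17.0000, Σ(h)² = 75.0000, Σln P = -1.9678, Σh·ln P = -15.1932).
Solving (det = 161.0000): k = -0.35843, ln C = 0.68757.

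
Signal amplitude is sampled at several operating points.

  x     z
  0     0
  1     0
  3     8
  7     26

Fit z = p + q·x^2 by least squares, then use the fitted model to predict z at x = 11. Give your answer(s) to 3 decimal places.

Compute the Gram sums: Σ1 = 4, Σx^2 = 59, Σx^2·x^2 = 2483.
For Aᵀz: Σz = 34, Σx^2·z = 1346.
Normal equations: [[4, 59]; [59, 2483]]·[p, q]ᵀ = [34, 1346]ᵀ.
Eliminating q: 2483·(row 1) − 59·(row 2) gives 6451·p = 2483·34 − 59·1346 = 5008, so p = 5008/6451.
Then q = (1346 − 59·(5008/6451))/2483 = 3378/6451.
At x = 11: ẑ = (5008/6451)·(1) + (3378/6451)·(121) = 413746/6451.

ẑ = 64.137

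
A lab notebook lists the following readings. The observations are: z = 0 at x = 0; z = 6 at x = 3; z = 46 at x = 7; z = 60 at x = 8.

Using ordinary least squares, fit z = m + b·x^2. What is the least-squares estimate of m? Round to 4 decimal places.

Compute the Gram sums: Σ1 = 4, Σx^2 = 122, Σx^2·x^2 = 6578.
Right-hand side: Σz = 112, Σx^2·z = 6148.
Eliminating b: 6578·(row 1) − 122·(row 2) gives 11428·m = 6578·112 − 122·6148 = -13320, so m = -3330/2857.
Then b = (6148 − 122·(-3330/2857))/6578 = 2732/2857.

m = -1.1656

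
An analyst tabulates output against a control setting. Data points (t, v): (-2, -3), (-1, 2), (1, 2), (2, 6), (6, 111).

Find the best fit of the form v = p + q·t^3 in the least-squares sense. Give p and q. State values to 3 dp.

p = 1.743, q = 0.506

The normal system AᵀA·[p, q]ᵀ = Aᵀv is [[5, 216]; [216, 46786]]·[p, q]ᵀ = [118, 24048]ᵀ.
Eliminating q: 46786·(row 1) − 216·(row 2) gives 187274·p = 46786·118 − 216·24048 = 326380, so p = 163190/93637.
Then q = (24048 − 216·(163190/93637))/46786 = 47376/93637.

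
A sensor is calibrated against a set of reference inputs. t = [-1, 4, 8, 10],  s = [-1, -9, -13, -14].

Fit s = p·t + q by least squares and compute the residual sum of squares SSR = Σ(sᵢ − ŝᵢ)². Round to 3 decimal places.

SSR = 3.230

Setting ∂/∂p … = 0 gives: 181·p + 21·q = -279;  21·p + 4·q = -37.
(Σt·t = 181, Σt = 21, Σ1 = 4, Σt·s = -279, Σs = -37.)
Determinant 181·4 − 21² = 283.
p = ((-279)·4 − 21·(-37))/283 = -339/283; q = (181·(-37) − 21·(-279))/283 = -838/283.
Residuals: 216/283, -353/283, -129/283, 266/283; SSR = 914/283.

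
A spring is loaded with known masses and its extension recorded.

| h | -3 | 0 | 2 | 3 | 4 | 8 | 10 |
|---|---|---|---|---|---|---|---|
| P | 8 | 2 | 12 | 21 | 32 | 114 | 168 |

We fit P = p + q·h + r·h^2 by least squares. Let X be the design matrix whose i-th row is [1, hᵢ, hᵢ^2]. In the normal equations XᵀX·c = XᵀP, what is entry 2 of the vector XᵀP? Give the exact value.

2783

Entry 2 ↔ basis h, so (XᵀP)_{2} = Σᵢ (h)·Pᵢ = (-3)·(8) + (0)·(2) + (2)·(12) + (3)·(21) + (4)·(32) + (8)·(114) + (10)·(168) = 2783.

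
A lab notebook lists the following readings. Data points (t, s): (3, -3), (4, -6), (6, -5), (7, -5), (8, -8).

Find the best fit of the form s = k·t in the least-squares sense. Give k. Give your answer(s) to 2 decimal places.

MᵀM·[k]ᵀ = Mᵀs reads: 174·k = -162.
(Σt·t = 174, Σt·s = -162.)
k = (-162)/174 = -0.931034.

k = -0.93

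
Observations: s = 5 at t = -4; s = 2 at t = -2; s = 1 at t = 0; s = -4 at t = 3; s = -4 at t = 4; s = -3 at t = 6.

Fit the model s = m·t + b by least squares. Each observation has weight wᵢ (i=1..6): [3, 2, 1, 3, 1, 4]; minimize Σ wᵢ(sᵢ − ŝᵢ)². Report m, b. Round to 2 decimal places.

The normal system AᵀWA·[m, b]ᵀ = AᵀWs is [[243, 21]; [21, 14]]·[m, b]ᵀ = [-192, -8]ᵀ.
Determinant 243·14 − 21² = 2961.
m = ((-192)·14 − 21·(-8))/2961 = -40/47; b = (243·(-8) − 21·(-192))/2961 = 232/329.

m = -0.85, b = 0.71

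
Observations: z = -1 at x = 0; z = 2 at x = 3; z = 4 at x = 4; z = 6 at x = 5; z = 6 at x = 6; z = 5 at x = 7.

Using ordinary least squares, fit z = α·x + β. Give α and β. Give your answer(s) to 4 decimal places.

Sums needed: Σx·x = 135, Σx = 25, Σ1 = 6.
Moment sums: Σx·z = 123, Σz = 22.
Eliminating β: 6·(row 1) − 25·(row 2) gives 185·α = 6·123 − 25·22 = 188, so α = 188/185.
Then β = (22 − 25·(188/185))/6 = -21/37.

α = 1.0162, β = -0.5676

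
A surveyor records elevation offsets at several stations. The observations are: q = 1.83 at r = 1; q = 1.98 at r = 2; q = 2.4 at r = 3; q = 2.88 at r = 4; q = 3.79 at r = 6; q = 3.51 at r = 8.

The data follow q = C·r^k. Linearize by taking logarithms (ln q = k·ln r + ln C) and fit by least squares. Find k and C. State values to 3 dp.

Linearized form: ln q = k·ln r + ln C. From the 6 transformed points,
Σln r = 7.0493, Σ(ln r)² = 11.1437, Σln q = 5.8087, Σln r·ln q = 7.9000.
Equations: 11.1437·k + 7.0493·ln C = 7.9000;  7.0493·k + 6·ln C = 5.8087.
Solving (det = 17.1702): k = 0.37583, ln C = 0.52656, so C = exp(0.52656) = 1.69309.

k = 0.376, C = 1.693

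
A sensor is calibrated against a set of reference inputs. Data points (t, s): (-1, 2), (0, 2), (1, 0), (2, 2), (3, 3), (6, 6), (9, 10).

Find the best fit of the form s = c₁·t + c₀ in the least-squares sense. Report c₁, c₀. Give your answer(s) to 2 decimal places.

MᵀM·[c₁, c₀]ᵀ = Mᵀs reads: 132·c₁ + 20·c₀ = 137;  20·c₁ + 7·c₀ = 25.
(Σt·t = 132, Σt = 20, Σ1 = 7, Σt·s = 137, Σs = 25.)
Eliminating c₀: 7·(row 1) − 20·(row 2) gives 524·c₁ = 7·137 − 20·25 = 459, so c₁ = 459/524.
Then c₀ = (25 − 20·(459/524))/7 = 140/131.

c₁ = 0.88, c₀ = 1.07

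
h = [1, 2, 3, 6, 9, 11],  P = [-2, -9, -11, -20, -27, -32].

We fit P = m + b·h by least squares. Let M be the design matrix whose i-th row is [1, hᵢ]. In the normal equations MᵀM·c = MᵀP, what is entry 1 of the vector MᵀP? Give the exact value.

Entry 1 ↔ basis 1, so (MᵀP)_{1} = Σᵢ Pᵢ = (1)·(-2) + (1)·(-9) + (1)·(-11) + (1)·(-20) + (1)·(-27) + (1)·(-32) = -101.

-101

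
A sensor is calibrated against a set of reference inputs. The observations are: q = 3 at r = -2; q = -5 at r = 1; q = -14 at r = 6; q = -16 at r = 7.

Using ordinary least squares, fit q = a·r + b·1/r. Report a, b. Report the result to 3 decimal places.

With design matrix M, MᵀM = [[90, 4]; [4, 1145/882]] and Mᵀq = [-207, -467/42]ᵀ.
det = 90·(1145/882) − 4² = 4941/49.
a = ((-207)·(1145/882) − 4·(-467/42))/(4941/49) = -65929/29646; b = (90·(-467/42) − 4·(-207))/(4941/49) = -2821/1647.

a = -2.224, b = -1.713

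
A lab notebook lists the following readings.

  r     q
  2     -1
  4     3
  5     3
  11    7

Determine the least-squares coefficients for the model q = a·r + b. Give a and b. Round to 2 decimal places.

XᵀX·[a, b]ᵀ = Xᵀq reads: 166·a + 22·b = 102;  22·a + 4·b = 12.
Δ = 166·4 − 22² = 180.
a = (102·4 − 22·12)/180 = 4/5; b = (166·12 − 22·102)/180 = -7/5.

a = 0.80, b = -1.40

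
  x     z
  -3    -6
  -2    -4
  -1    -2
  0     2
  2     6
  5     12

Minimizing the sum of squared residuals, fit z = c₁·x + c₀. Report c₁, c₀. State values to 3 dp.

With design matrix A, AᵀA = [[43, 1]; [1, 6]] and Aᵀz = [100, 8]ᵀ.
Determinant 43·6 − 1² = 257.
c₁ = (100·6 − 1·8)/257 = 592/257; c₀ = (43·8 − 1·100)/257 = 244/257.

c₁ = 2.304, c₀ = 0.949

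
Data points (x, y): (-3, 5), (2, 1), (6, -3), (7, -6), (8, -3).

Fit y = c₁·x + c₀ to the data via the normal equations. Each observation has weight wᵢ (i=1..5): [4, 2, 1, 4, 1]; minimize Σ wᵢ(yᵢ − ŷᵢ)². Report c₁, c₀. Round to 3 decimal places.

MᵀWM·[c₁, c₀]ᵀ = MᵀWy reads: 340·c₁ + 34·c₀ = -266;  34·c₁ + 12·c₀ = -8.
Determinant 340·12 − 34² = 2924.
c₁ = ((-266)·12 − 34·(-8))/2924 = -730/731; c₀ = (340·(-8) − 34·(-266))/2924 = 93/43.

c₁ = -0.999, c₀ = 2.163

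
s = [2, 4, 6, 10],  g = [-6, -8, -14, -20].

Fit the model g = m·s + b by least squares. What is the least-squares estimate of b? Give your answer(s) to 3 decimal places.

b = -1.943

Setting ∂/∂m … = 0 gives: 156·m + 22·b = -328;  22·m + 4·b = -48.
(Σs·s = 156, Σs = 22, Σ1 = 4, Σs·g = -328, Σg = -48.)
Eliminating b: 4·(row 1) − 22·(row 2) gives 140·m = 4·(-328) − 22·(-48) = -256, so m = -64/35.
Then b = ((-48) − 22·(-64/35))/4 = -68/35.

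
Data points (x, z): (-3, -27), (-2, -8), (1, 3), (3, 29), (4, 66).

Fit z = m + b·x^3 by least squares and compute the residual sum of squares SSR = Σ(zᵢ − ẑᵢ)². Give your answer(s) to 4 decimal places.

SSR = 2.1108

With design matrix M, MᵀM = [[5, 57]; [57, 5619]] and Mᵀz = [63, 5803]ᵀ.
Eliminating b: 5619·(row 1) − 57·(row 2) gives 24846·m = 5619·63 − 57·5803 = 23226, so m = 3871/4141.
Then b = (5803 − 57·(3871/4141))/5619 = 12712/12423.
Residuals: -1270/4141, -9301/12423, 12944/12423, 1810/4141, -5263/12423; SSR = 26222/12423.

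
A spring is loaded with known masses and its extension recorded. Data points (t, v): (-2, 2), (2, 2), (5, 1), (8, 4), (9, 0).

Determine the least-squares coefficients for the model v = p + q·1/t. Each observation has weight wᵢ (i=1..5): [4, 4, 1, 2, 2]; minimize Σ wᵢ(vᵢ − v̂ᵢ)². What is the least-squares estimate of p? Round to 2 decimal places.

Compute the Gram sums: Σwᵢ·1 = 13, Σwᵢ·1/t = 121/180, Σwᵢ·1/t·1/t = 135817/64800.
For XᵀWv: Σwᵢ·v = 25, Σwᵢ·1/t·v = 6/5.
So XᵀWX·[p, q]ᵀ = XᵀWv: [[13, 121/180]; [121/180, 135817/64800]]·[p, q]ᵀ = [25, 6/5]ᵀ.
Eliminating q: (135817/64800)·(row 1) − (121/180)·(row 2) gives (1736339/64800)·p = (135817/64800)·25 − (121/180)·(6/5) = 3343153/64800, so p = 303923/157849.
Then q = ((6/5) − (121/180)·(303923/157849))/(135817/64800) = -78120/1736339.

p = 1.93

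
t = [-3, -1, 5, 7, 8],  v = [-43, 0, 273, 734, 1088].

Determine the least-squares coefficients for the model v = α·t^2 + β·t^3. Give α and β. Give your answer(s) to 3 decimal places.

From the data, Σt^2·t^2 = 7204, Σt^2·t^3 = 52456, Σt^3·t^3 = 396148.
For Xᵀv: Σt^2·v = 112036, Σt^3·v = 844104.
Determinant 7204·396148 − 52456² = 102218256.
α = (112036·396148 − 52456·844104)/102218256 = 6532369/6388641; β = (7204·844104 − 52456·112036)/102218256 = 12747800/6388641.

α = 1.022, β = 1.995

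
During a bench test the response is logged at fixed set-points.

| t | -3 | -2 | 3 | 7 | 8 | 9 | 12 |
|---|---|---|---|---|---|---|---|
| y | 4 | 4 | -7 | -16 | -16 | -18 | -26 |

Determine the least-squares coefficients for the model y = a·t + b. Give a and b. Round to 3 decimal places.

Forming XᵀX = [[360, 34]; [34, 7]] and Xᵀy = [-755, -75]ᵀ gives XᵀX·[a, b]ᵀ = Xᵀy.
Eliminating b: 7·(row 1) − 34·(row 2) gives 1364·a = 7·(-755) − 34·(-75) = -2735, so a = -2735/1364.
Then b = ((-75) − 34·(-2735/1364))/7 = -665/682.

a = -2.005, b = -0.975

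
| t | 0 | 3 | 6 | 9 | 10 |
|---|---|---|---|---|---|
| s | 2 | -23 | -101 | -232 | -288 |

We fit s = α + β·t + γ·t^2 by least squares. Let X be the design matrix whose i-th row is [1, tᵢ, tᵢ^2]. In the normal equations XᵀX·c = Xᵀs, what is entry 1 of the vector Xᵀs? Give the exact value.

-642

Entry 1 ↔ basis 1, so (Xᵀs)_{1} = Σᵢ sᵢ = (1)·(2) + (1)·(-23) + (1)·(-101) + (1)·(-232) + (1)·(-288) = -642.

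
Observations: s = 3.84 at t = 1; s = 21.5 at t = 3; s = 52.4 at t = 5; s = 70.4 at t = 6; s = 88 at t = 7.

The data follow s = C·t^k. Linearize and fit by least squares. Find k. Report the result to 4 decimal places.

Linearized form: ln s = k·ln t + ln C. From the 5 transformed points,
XᵀX = [[10.7942, 6.4457]; [6.4457, 5]], rhs = [26.0772, 17.1040]ᵀ  (here Σln t = 6.4457, Σ(ln t)² = 10.7942, Σln s = 17.1040, Σln t·ln s = 26.0772).
Solving (det = 12.4237): k = 1.62098, ln C = 1.33111.

k = 1.6210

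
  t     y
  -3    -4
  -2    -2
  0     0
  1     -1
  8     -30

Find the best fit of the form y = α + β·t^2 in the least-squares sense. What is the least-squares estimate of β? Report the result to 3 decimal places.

The normal equations are: 5·α + 78·β = -37;  78·α + 4194·β = -1965.
Eliminating β: 4194·(row 1) − 78·(row 2) gives 14886·α = 4194·(-37) − 78·(-1965) = -1908, so α = -106/827.
Then β = ((-1965) − 78·(-106/827))/4194 = -771/1654.

β = -0.466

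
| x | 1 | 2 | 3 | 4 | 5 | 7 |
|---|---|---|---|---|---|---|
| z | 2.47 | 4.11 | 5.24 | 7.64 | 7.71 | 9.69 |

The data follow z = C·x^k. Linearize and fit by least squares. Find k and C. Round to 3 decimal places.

With ln zᵢ as the transformed response and ln xᵢ as the regressor:
Σln x = 6.7334, Σ(ln x)² = 9.9861, Σln z = 10.3210, Σln x·ln z = 13.3249.
Equations: 9.9861·k + 6.7334·ln C = 13.3249;  6.7334·k + 6·ln C = 10.3210.
Solving (det = 14.5777): k = 0.71713, ln C = 0.91537, so C = exp(0.91537) = 2.49770.

k = 0.717, C = 2.498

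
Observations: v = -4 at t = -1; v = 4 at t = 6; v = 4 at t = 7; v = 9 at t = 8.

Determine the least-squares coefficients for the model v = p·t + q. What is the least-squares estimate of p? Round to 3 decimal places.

p = 1.260

The normal equations are: 150·p + 20·q = 128;  20·p + 4·q = 13.
(Σt·t = 150, Σt = 20, Σ1 = 4, Σt·v = 128, Σv = 13.)
Eliminating q: 4·(row 1) − 20·(row 2) gives 200·p = 4·128 − 20·13 = 252, so p = 63/50.
Then q = (13 − 20·(63/50))/4 = -61/20.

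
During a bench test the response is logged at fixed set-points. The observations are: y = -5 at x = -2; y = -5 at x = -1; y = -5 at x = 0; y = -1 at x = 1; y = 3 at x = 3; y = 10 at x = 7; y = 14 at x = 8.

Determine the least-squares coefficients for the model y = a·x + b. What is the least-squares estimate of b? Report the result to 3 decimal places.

The normal system AᵀA·[a, b]ᵀ = Aᵀy is [[128, 16]; [16, 7]]·[a, b]ᵀ = [205, 11]ᵀ.
Δ = 128·7 − 16² = 640.
a = (205·7 − 16·11)/640 = 1259/640; b = (128·11 − 16·205)/640 = -117/40.

b = -2.925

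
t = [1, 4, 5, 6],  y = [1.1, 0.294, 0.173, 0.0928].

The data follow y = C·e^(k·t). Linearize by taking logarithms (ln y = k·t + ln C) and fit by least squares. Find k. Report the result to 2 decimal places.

k = -0.49

With ln yᵢ as the transformed response and tᵢ as the regressor:
Σt = 16.0000, Σ(t)² = 78.0000, Σln y = -5.2606, Σt·ln y = -27.8376.
Equations: 78.0000·k + 16.0000·ln C = -27.8376;  16.0000·k + 4·ln C = -5.2606.
Δ = 78.0000·4 − (16.0000)² = 56.0000; k = (-27.8376·4 − 16.0000·-5.2606)/56.0000 = -0.48536, ln C = (78.0000·-5.2606 − 16.0000·-27.8376)/56.0000 = 0.62627.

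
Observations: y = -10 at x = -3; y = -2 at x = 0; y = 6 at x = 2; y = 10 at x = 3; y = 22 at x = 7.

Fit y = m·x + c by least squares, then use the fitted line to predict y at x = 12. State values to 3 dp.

AᵀA·[m, c]ᵀ = Aᵀy reads: 71·m + 9·c = 226;  9·m + 5·c = 26.
(Σx·x = 71, Σx = 9, Σ1 = 5, Σx·y = 226, Σy = 26.)
Eliminating c: 5·(row 1) − 9·(row 2) gives 274·m = 5·226 − 9·26 = 896, so m = 448/137.
Then c = (26 − 9·(448/137))/5 = -94/137.
At x = 12: ŷ = (448/137)·(12) + (-94/137)·(1) = 5282/137.

ŷ = 38.555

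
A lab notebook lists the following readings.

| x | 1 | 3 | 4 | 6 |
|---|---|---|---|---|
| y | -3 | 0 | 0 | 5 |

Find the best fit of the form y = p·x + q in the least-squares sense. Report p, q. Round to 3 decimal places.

p = 1.538, q = -4.885

Normal-equation sums: Σx·x = 62, Σx = 14, Σ1 = 4.
Moment sums: Σx·y = 27, Σy = 2.
Normal equations: [[62, 14]; [14, 4]]·[p, q]ᵀ = [27, 2]ᵀ.
Δ = 62·4 − 14² = 52.
p = (27·4 − 14·2)/52 = 20/13; q = (62·2 − 14·27)/52 = -127/26.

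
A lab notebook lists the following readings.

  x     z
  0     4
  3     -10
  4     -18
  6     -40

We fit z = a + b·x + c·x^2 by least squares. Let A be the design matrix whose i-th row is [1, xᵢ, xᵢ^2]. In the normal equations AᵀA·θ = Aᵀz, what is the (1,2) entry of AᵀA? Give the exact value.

Row 1 ↔ basis 1, column 2 ↔ basis x, so (AᵀA)_{1,2} = Σᵢ x = (1)·(0) + (1)·(3) + (1)·(4) + (1)·(6) = 13.

13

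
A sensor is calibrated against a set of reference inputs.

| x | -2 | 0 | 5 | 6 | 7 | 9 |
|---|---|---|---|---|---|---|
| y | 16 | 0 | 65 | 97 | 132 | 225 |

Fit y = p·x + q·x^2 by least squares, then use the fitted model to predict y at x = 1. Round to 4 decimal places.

Setting ∂/∂p … = 0 gives: 195·p + 1405·q = 3824;  1405·p + 10899·q = 29874.
(Σx·x = 195, Σx·x^2 = 1405, Σx^2·x^2 = 10899, Σx·y = 3824, Σx^2·y = 29874.)
Δ = 195·10899 − 1405² = 151280.
p = (3824·10899 − 1405·29874)/151280 = -147597/75640; q = (195·29874 − 1405·3824)/151280 = 45271/15128.
At x = 1: ŷ = (-147597/75640)·(1) + (45271/15128)·(1) = 39379/37820.

ŷ = 1.0412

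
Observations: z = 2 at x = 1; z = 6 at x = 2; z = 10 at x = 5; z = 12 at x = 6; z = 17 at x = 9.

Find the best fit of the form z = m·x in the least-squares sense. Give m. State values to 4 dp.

m = 1.9660

With design matrix M, MᵀM = [[147]] and Mᵀz = [289]ᵀ.
Hence m = 289 / 147 ≈ 1.96599.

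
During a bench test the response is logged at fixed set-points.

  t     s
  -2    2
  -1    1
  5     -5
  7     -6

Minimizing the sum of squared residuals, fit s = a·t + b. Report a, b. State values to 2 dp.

With design matrix X, XᵀX = [[79, 9]; [9, 4]] and Xᵀs = [-72, -8]ᵀ.
Δ = 79·4 − 9² = 235.
a = ((-72)·4 − 9·(-8))/235 = -216/235; b = (79·(-8) − 9·(-72))/235 = 16/235.

a = -0.92, b = 0.07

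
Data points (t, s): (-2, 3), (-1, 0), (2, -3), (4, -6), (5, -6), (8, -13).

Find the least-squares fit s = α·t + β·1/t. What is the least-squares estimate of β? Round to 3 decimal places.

β = 1.246

With design matrix A, AᵀA = [[114, 6]; [6, 2589/1600]] and Aᵀs = [-170, -293/40]ᵀ.
Eliminating β: (2589/1600)·(row 1) − 6·(row 2) gives (118773/800)·α = (2589/1600)·(-170) − 6·(-293/40) = -36981/160, so α = -20545/13197.
Then β = ((-293/40) − 6·(-20545/13197))/(2589/1600) = 5480/4399.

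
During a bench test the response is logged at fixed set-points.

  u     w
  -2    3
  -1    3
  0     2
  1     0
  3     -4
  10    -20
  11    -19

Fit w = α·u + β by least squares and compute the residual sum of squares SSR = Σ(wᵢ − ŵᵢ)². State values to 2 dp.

SSR = 10.30

The normal system MᵀM·[α, β]ᵀ = Mᵀw is [[236, 22]; [22, 7]]·[α, β]ᵀ = [-430, -35]ᵀ.
Δ = 236·7 − 22² = 1168.
α = ((-430)·7 − 22·(-35))/1168 = -140/73; β = (236·(-35) − 22·(-430))/1168 = 75/73.
Residuals: -136/73, 4/73, 71/73, 65/73, 53/73, -135/73, 78/73; SSR = 752/73.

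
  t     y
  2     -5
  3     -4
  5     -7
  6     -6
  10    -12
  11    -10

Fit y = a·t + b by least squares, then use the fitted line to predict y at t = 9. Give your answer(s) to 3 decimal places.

ŷ = -9.524

From the data, Σt·t = 295, Σt = 37, Σ1 = 6.
And Σt·y = -323, Σy = -44.
Normal equations: [[295, 37]; [37, 6]]·[a, b]ᵀ = [-323, -44]ᵀ.
Determinant 295·6 − 37² = 401.
a = ((-323)·6 − 37·(-44))/401 = -310/401; b = (295·(-44) − 37·(-323))/401 = -1029/401.
At t = 9: ŷ = (-310/401)·(9) + (-1029/401)·(1) = -3819/401.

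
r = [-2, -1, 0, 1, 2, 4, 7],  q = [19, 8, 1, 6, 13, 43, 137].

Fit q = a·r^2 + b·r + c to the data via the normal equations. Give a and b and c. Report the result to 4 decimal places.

MᵀM·[a, b, c]ᵀ = Mᵀq reads: 2691·a + 407·b + 75·c = 7543;  407·a + 75·b + 11·c = 1117;  75·a + 11·b + 7·c = 227.
(Σr^2·r^2 = 2691, Σr^2·r = 407, Σr^2 = 75, Σr·r = 75, Σr = 11, Σ1 = 7, Σr^2·q = 7543, Σr·q = 1117, Σq = 227.)
Inverting the 3×3 Gram matrix, [a, b, c]ᵀ = [32873/11081, -37435/22162, 10441/3166]ᵀ.

a = 2.9666, b = -1.6892, c = 3.2979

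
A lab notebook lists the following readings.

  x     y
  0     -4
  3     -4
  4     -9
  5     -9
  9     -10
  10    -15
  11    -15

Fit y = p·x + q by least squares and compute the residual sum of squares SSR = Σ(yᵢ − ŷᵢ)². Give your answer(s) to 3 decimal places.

MᵀM·[p, q]ᵀ = Mᵀy reads: 352·p + 42·q = -498;  42·p + 7·q = -66.
Eliminating q: 7·(row 1) − 42·(row 2) gives 700·p = 7·(-498) − 42·(-66) = -714, so p = -51/50.
Then q = ((-66) − 42·(-51/50))/7 = -579/175.
Residuals: -121/175, 829/350, -282/175, -207/350, 871/350, -261/175, -33/70; SSR = 3093/175.

SSR = 17.674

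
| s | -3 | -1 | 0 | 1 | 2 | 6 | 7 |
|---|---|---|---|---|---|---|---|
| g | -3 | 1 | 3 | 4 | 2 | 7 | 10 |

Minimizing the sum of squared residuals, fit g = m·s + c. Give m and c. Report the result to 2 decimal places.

m = 1.09, c = 1.55

Setting ∂/∂m … = 0 gives: 100·m + 12·c = 128;  12·m + 7·c = 24.
Determinant 100·7 − 12² = 556.
m = (128·7 − 12·24)/556 = 152/139; c = (100·24 − 12·128)/556 = 216/139.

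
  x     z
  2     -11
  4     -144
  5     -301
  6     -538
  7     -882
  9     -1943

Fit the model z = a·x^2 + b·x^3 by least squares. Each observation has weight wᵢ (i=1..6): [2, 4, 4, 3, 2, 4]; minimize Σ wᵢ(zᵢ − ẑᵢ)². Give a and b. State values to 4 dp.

a = 3.0003, b = -2.9986

Forming MᵀWM = [[38490, 309798]; [309798, 2580042]] and MᵀWz = [-813476, -6807004]ᵀ gives MᵀWM·[a, b]ᵀ = MᵀWz.
Δ = 38490·2580042 − 309798² = 3331015776.
a = ((-813476)·2580042 − 309798·(-6807004))/3331015776 = 104103950/34698081; b = (38490·(-6807004) − 309798·(-813476))/3331015776 = -104045272/34698081.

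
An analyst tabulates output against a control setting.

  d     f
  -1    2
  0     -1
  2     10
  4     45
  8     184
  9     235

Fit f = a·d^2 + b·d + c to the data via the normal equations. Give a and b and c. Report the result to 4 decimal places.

a = 2.9423, b = -0.3055, c = -1.1162

Setting ∂/∂a … = 0 gives: 10930·a + 1312·b + 166·c = 31573;  1312·a + 166·b + 22·c = 3785;  166·a + 22·b + 6·c = 475.
Row-reducing yields a = 101747/34581, b = -10565/34581, c = -25733/23054.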